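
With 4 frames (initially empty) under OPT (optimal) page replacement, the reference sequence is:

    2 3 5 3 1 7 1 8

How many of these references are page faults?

2: fault, frames [2]
3: fault, frames [2, 3]
5: fault, frames [2, 3, 5]
3: hit
1: fault, frames [2, 3, 5, 1]
7: fault, evict 5, frames [2, 3, 1, 7]
1: hit
8: fault, evict 7, frames [2, 3, 1, 8]
Page faults: 6.

6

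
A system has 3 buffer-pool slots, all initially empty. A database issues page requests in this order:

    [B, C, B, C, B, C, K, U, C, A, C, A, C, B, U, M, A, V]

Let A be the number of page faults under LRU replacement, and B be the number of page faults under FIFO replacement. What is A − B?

-1

Under LRU: F F . . . . F F . F . . . F F F F F → 10 faults.
Under FIFO: F F . . . . F F . F F . . F F F F F → 11 faults.
A − B = 10 − 11 = -1.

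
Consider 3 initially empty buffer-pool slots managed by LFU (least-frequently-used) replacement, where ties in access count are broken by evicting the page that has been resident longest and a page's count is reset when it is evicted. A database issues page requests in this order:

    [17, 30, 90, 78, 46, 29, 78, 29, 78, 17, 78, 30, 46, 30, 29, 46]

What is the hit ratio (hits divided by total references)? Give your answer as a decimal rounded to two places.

17: fault, frames (17)
30: fault, frames (17 30)
90: fault, frames (17 30 90)
78: fault, evict 17, frames (30 90 78)
46: fault, evict 30, frames (90 78 46)
29: fault, evict 90, frames (78 46 29)
78: hit
29: hit
78: hit
17: fault, evict 46, frames (78 29 17)
78: hit
30: fault, evict 17, frames (78 29 30)
46: fault, evict 30, frames (78 29 46)
30: fault, evict 46, frames (78 29 30)
29: hit
46: fault, evict 30, frames (78 29 46)
Hits: 5 of 16 references → 5/16 = 0.3125.

0.31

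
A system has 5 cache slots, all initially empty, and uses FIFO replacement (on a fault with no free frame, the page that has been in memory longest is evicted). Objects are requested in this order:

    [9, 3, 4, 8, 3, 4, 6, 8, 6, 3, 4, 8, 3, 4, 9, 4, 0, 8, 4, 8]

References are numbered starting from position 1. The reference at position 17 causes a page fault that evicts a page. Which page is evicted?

pos 1: 9 -> miss, frames {9}
pos 2: 3 -> miss, frames {9,3}
pos 3: 4 -> miss, frames {9,3,4}
pos 4: 8 -> miss, frames {9,3,4,8}
pos 5: 3 -> hit
pos 6: 4 -> hit
pos 7: 6 -> miss, frames {9,3,4,8,6}
pos 8: 8 -> hit
pos 9: 6 -> hit
pos 10: 3 -> hit
pos 11: 4 -> hit
pos 12: 8 -> hit
pos 13: 3 -> hit
pos 14: 4 -> hit
pos 15: 9 -> hit
pos 16: 4 -> hit
pos 17: 0 -> miss, evict 9, frames {3,4,8,6,0}
At position 17, page 9 is evicted.

9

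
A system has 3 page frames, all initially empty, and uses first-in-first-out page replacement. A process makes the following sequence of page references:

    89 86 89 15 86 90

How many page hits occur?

2

89: miss, frames {89}
86: miss, frames {89,86}
89: hit
15: miss, frames {89,86,15}
86: hit
90: miss, evict 89, frames {86,15,90}
Hits: 2.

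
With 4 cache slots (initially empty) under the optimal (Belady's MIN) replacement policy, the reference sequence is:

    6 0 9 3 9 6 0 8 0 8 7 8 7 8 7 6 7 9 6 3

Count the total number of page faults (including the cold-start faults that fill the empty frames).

7

6 → fault, frames [6]
0 → fault, frames [6, 0]
9 → fault, frames [6, 0, 9]
3 → fault, frames [6, 0, 9, 3]
9 → hit
6 → hit
0 → hit
8 → fault, evict 3, frames [6, 0, 9, 8]
0 → hit
8 → hit
7 → fault, evict 0, frames [6, 9, 8, 7]
8 → hit
7 → hit
8 → hit
7 → hit
6 → hit
7 → hit
9 → hit
6 → hit
3 → fault, evict 7, frames [6, 9, 8, 3]
Page faults: 7.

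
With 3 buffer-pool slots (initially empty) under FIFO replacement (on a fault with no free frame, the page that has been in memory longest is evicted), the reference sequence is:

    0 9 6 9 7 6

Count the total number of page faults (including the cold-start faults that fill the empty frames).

4

0 -> fault, frames (0)
9 -> fault, frames (0 9)
6 -> fault, frames (0 9 6)
9 -> hit
7 -> fault, evict 0, frames (9 6 7)
6 -> hit
Page faults: 4.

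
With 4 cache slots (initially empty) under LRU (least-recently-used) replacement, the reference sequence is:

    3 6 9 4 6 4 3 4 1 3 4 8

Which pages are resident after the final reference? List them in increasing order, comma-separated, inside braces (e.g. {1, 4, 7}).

3: miss, frames (3)
6: miss, frames (3 6)
9: miss, frames (3 6 9)
4: miss, frames (3 6 9 4)
6: hit
4: hit
3: hit
4: hit
1: miss, evict 9, frames (6 3 4 1)
3: hit
4: hit
8: miss, evict 6, frames (1 3 4 8)

{1, 3, 4, 8}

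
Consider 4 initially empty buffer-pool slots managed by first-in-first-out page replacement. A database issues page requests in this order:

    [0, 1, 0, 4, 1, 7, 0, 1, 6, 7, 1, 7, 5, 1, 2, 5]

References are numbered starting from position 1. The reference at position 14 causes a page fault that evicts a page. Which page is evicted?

4

pos 1: 0: miss, frames (0)
pos 2: 1: miss, frames (0 1)
pos 3: 0: hit
pos 4: 4: miss, frames (0 1 4)
pos 5: 1: hit
pos 6: 7: miss, frames (0 1 4 7)
pos 7: 0: hit
pos 8: 1: hit
pos 9: 6: miss, evict 0, frames (1 4 7 6)
pos 10: 7: hit
pos 11: 1: hit
pos 12: 7: hit
pos 13: 5: miss, evict 1, frames (4 7 6 5)
pos 14: 1: miss, evict 4, frames (7 6 5 1)
At position 14, page 4 is evicted.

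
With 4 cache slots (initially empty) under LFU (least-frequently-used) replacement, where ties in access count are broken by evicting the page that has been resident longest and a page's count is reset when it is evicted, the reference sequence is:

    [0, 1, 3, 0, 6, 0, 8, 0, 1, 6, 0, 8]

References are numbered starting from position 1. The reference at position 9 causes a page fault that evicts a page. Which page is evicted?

pos 1: 0: miss, frames [0]
pos 2: 1: miss, frames [0, 1]
pos 3: 3: miss, frames [0, 1, 3]
pos 4: 0: hit
pos 5: 6: miss, frames [0, 1, 3, 6]
pos 6: 0: hit
pos 7: 8: miss, evict 1, frames [0, 3, 6, 8]
pos 8: 0: hit
pos 9: 1: miss, evict 3, frames [0, 6, 8, 1]
At position 9, page 3 is evicted.

3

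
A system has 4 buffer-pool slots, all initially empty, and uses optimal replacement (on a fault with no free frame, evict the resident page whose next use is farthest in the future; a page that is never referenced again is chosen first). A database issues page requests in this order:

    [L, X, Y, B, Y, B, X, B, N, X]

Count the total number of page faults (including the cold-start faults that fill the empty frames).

5

L -> miss, frames (L)
X -> miss, frames (L X)
Y -> miss, frames (L X Y)
B -> miss, frames (L X Y B)
Y -> hit
B -> hit
X -> hit
B -> hit
N -> miss, evict B, frames (L X Y N)
X -> hit
Page faults: 5.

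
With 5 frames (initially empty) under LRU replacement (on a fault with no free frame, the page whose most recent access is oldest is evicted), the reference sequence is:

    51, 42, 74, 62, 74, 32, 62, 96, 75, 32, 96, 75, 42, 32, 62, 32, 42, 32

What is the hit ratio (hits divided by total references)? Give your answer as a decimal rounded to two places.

0.56

51: fault, frames {51}
42: fault, frames {51,42}
74: fault, frames {51,42,74}
62: fault, frames {51,42,74,62}
74: hit
32: fault, frames {51,42,62,74,32}
62: hit
96: fault, evict 51, frames {42,74,32,62,96}
75: fault, evict 42, frames {74,32,62,96,75}
32: hit
96: hit
75: hit
42: fault, evict 74, frames {62,32,96,75,42}
32: hit
62: hit
32: hit
42: hit
32: hit
Hits: 10 of 18 references → 10/18 = 0.5556.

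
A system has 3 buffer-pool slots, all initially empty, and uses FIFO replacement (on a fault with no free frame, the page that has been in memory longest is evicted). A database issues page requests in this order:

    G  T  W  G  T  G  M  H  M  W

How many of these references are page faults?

5

G: fault, frames {G}
T: fault, frames {G,T}
W: fault, frames {G,T,W}
G: hit
T: hit
G: hit
M: fault, evict G, frames {T,W,M}
H: fault, evict T, frames {W,M,H}
M: hit
W: hit
Page faults: 5.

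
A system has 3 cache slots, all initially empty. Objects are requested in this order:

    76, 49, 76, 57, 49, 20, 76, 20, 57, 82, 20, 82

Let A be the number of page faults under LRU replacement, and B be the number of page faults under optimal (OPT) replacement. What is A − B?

Under LRU: F F . F . F F . F F . . → 7 faults.
Under OPT: F F . F . F . . . F . . → 5 faults.
A − B = 7 − 5 = 2.

2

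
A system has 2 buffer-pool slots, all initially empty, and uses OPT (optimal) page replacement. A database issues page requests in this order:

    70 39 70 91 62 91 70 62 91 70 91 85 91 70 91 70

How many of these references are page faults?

70: fault, frames {70}
39: fault, frames {70,39}
70: hit
91: fault, evict 39, frames {70,91}
62: fault, evict 70, frames {91,62}
91: hit
70: fault, evict 91, frames {62,70}
62: hit
91: fault, evict 62, frames {70,91}
70: hit
91: hit
85: fault, evict 70, frames {91,85}
91: hit
70: fault, evict 85, frames {91,70}
91: hit
70: hit
Page faults: 8.

8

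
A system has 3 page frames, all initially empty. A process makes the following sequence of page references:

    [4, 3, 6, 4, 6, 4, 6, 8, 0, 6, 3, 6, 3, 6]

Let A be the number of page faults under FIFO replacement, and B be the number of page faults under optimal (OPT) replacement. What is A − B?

Under FIFO: F F F . . . . F F . F F . . → 7 faults.
Under OPT: F F F . . . . F F . . . . . → 5 faults.
A − B = 7 − 5 = 2.

2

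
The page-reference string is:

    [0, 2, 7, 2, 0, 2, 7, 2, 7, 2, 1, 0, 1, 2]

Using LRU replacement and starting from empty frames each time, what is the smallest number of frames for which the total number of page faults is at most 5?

3

f=1: 14 faults
f=2: 8 faults
f=3: 5 faults
f=4: 4 faults
Smallest f with faults ≤ 5 is 3.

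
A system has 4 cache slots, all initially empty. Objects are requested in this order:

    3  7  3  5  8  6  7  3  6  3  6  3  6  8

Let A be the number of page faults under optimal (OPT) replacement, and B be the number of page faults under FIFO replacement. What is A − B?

-1

Under OPT: F F . F F F . . . . . . . . → 5 faults.
Under FIFO: F F . F F F . F . . . . . . → 6 faults.
A − B = 5 − 6 = -1.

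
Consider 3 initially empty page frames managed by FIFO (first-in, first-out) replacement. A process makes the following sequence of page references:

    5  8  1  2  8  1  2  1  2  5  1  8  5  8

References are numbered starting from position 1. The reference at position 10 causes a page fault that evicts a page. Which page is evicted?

pos 1: 5 → miss, frames (5)
pos 2: 8 → miss, frames (5 8)
pos 3: 1 → miss, frames (5 8 1)
pos 4: 2 → miss, evict 5, frames (8 1 2)
pos 5: 8 → hit
pos 6: 1 → hit
pos 7: 2 → hit
pos 8: 1 → hit
pos 9: 2 → hit
pos 10: 5 → miss, evict 8, frames (1 2 5)
At position 10, page 8 is evicted.

8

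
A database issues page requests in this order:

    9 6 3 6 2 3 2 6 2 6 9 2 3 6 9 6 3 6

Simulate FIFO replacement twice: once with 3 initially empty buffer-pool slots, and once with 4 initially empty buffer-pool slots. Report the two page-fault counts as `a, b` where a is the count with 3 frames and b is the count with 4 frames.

7, 4

3 frames: F F F . F . . . . . F . . F . . F . → 7 faults.
4 frames: F F F . F . . . . . . . . . . . . . → 4 faults.
4 < 7: adding a frame reduced faults, as is typical.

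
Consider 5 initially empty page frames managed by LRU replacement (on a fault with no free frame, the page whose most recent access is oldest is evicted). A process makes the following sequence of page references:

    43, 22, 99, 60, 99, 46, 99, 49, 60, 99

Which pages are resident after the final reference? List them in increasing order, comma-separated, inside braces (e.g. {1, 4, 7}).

{22, 46, 49, 60, 99}

43: miss, frames [43]
22: miss, frames [43, 22]
99: miss, frames [43, 22, 99]
60: miss, frames [43, 22, 99, 60]
99: hit
46: miss, frames [43, 22, 60, 99, 46]
99: hit
49: miss, evict 43, frames [22, 60, 46, 99, 49]
60: hit
99: hit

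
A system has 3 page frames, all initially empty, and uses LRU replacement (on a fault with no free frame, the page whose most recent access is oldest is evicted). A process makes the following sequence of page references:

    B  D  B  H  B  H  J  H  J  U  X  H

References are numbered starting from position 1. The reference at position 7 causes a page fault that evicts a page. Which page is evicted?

D

pos 1: B: miss, frames (B)
pos 2: D: miss, frames (B D)
pos 3: B: hit
pos 4: H: miss, frames (D B H)
pos 5: B: hit
pos 6: H: hit
pos 7: J: miss, evict D, frames (B H J)
At position 7, page D is evicted.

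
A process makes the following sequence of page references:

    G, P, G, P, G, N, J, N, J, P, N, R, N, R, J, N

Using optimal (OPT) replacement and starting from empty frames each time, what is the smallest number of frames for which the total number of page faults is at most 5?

f=1: 16 faults
f=2: 7 faults
f=3: 5 faults
f=4: 5 faults
f=5: 5 faults
Smallest f with faults ≤ 5 is 3.

3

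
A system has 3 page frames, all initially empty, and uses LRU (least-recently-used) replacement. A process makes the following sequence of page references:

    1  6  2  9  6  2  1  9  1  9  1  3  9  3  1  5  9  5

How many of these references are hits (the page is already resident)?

9

1 -> miss, frames {1}
6 -> miss, frames {1,6}
2 -> miss, frames {1,6,2}
9 -> miss, evict 1, frames {6,2,9}
6 -> hit
2 -> hit
1 -> miss, evict 9, frames {6,2,1}
9 -> miss, evict 6, frames {2,1,9}
1 -> hit
9 -> hit
1 -> hit
3 -> miss, evict 2, frames {9,1,3}
9 -> hit
3 -> hit
1 -> hit
5 -> miss, evict 9, frames {3,1,5}
9 -> miss, evict 3, frames {1,5,9}
5 -> hit
Hits: 9.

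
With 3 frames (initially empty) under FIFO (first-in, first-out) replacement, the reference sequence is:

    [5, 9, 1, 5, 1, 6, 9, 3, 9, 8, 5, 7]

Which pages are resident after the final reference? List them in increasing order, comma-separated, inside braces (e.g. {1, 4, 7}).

{5, 7, 8}

5: fault, frames [5]
9: fault, frames [5, 9]
1: fault, frames [5, 9, 1]
5: hit
1: hit
6: fault, evict 5, frames [9, 1, 6]
9: hit
3: fault, evict 9, frames [1, 6, 3]
9: fault, evict 1, frames [6, 3, 9]
8: fault, evict 6, frames [3, 9, 8]
5: fault, evict 3, frames [9, 8, 5]
7: fault, evict 9, frames [8, 5, 7]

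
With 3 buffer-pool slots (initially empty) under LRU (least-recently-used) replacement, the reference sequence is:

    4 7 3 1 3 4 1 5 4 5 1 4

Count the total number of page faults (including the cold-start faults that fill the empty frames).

6

4 → fault, frames [4]
7 → fault, frames [4, 7]
3 → fault, frames [4, 7, 3]
1 → fault, evict 4, frames [7, 3, 1]
3 → hit
4 → fault, evict 7, frames [1, 3, 4]
1 → hit
5 → fault, evict 3, frames [4, 1, 5]
4 → hit
5 → hit
1 → hit
4 → hit
Page faults: 6.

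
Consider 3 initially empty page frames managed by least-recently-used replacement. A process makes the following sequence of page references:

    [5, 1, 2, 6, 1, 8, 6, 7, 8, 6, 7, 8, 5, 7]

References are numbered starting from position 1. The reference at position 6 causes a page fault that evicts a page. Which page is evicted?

pos 1: 5 → miss, frames [5]
pos 2: 1 → miss, frames [5, 1]
pos 3: 2 → miss, frames [5, 1, 2]
pos 4: 6 → miss, evict 5, frames [1, 2, 6]
pos 5: 1 → hit
pos 6: 8 → miss, evict 2, frames [6, 1, 8]
At position 6, page 2 is evicted.

2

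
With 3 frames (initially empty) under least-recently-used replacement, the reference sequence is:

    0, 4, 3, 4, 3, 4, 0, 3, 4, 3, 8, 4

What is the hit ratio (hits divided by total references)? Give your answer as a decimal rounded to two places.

0.67

0: miss, frames [0]
4: miss, frames [0, 4]
3: miss, frames [0, 4, 3]
4: hit
3: hit
4: hit
0: hit
3: hit
4: hit
3: hit
8: miss, evict 0, frames [4, 3, 8]
4: hit
Hits: 8 of 12 references → 8/12 = 0.6667.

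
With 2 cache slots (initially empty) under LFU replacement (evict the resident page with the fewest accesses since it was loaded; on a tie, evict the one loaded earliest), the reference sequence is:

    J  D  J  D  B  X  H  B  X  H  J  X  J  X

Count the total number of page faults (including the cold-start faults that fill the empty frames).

12

J -> fault, frames (J)
D -> fault, frames (J D)
J -> hit
D -> hit
B -> fault, evict J, frames (D B)
X -> fault, evict B, frames (D X)
H -> fault, evict X, frames (D H)
B -> fault, evict H, frames (D B)
X -> fault, evict B, frames (D X)
H -> fault, evict X, frames (D H)
J -> fault, evict H, frames (D J)
X -> fault, evict J, frames (D X)
J -> fault, evict X, frames (D J)
X -> fault, evict J, frames (D X)
Page faults: 12.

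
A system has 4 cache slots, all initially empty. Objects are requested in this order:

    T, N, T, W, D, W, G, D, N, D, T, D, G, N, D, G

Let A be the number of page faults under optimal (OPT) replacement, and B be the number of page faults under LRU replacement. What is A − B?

-2

Under OPT: F F . F F . F . . . . . . . . . → 5 faults.
Under LRU: F F . F F . F . F . F . . . . . → 7 faults.
A − B = 5 − 7 = -2.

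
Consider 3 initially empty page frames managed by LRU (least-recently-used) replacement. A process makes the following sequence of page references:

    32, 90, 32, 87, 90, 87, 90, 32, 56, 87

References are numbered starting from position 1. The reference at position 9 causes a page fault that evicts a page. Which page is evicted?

87

pos 1: 32 → fault, frames {32}
pos 2: 90 → fault, frames {32,90}
pos 3: 32 → hit
pos 4: 87 → fault, frames {90,32,87}
pos 5: 90 → hit
pos 6: 87 → hit
pos 7: 90 → hit
pos 8: 32 → hit
pos 9: 56 → fault, evict 87, frames {90,32,56}
At position 9, page 87 is evicted.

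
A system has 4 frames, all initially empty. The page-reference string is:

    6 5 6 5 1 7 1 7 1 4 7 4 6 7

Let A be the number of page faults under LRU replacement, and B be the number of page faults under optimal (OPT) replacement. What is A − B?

1

Under LRU: F F . . F F . . . F . . F . → 6 faults.
Under OPT: F F . . F F . . . F . . . . → 5 faults.
A − B = 6 − 5 = 1.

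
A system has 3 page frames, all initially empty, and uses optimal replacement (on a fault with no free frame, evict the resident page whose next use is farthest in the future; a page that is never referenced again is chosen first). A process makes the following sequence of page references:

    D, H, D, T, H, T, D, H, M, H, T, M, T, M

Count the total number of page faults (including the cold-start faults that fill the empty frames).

4

D → fault, frames (D)
H → fault, frames (D H)
D → hit
T → fault, frames (D H T)
H → hit
T → hit
D → hit
H → hit
M → fault, evict D, frames (H T M)
H → hit
T → hit
M → hit
T → hit
M → hit
Page faults: 4.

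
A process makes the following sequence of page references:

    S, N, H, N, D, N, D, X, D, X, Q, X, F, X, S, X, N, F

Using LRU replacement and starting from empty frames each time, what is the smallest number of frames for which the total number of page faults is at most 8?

6

f=1: 18 faults
f=2: 10 faults
f=3: 10 faults
f=4: 9 faults
f=5: 9 faults
f=6: 8 faults
f=7: 7 faults
Smallest f with faults ≤ 8 is 6.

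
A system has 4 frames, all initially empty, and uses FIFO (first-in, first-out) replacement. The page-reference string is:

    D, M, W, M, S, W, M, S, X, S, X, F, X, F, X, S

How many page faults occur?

6

D → miss, frames (D)
M → miss, frames (D M)
W → miss, frames (D M W)
M → hit
S → miss, frames (D M W S)
W → hit
M → hit
S → hit
X → miss, evict D, frames (M W S X)
S → hit
X → hit
F → miss, evict M, frames (W S X F)
X → hit
F → hit
X → hit
S → hit
Page faults: 6.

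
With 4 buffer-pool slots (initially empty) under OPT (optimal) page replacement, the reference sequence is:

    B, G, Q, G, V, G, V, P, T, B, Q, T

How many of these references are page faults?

6

B -> fault, frames (B)
G -> fault, frames (B G)
Q -> fault, frames (B G Q)
G -> hit
V -> fault, frames (B G Q V)
G -> hit
V -> hit
P -> fault, evict V, frames (B G Q P)
T -> fault, evict P, frames (B G Q T)
B -> hit
Q -> hit
T -> hit
Page faults: 6.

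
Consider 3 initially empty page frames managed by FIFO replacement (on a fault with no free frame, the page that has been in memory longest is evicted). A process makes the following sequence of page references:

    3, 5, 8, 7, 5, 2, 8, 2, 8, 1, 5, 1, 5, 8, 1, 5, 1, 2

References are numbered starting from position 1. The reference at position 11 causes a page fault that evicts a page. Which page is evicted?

7

pos 1: 3 → miss, frames {3}
pos 2: 5 → miss, frames {3,5}
pos 3: 8 → miss, frames {3,5,8}
pos 4: 7 → miss, evict 3, frames {5,8,7}
pos 5: 5 → hit
pos 6: 2 → miss, evict 5, frames {8,7,2}
pos 7: 8 → hit
pos 8: 2 → hit
pos 9: 8 → hit
pos 10: 1 → miss, evict 8, frames {7,2,1}
pos 11: 5 → miss, evict 7, frames {2,1,5}
At position 11, page 7 is evicted.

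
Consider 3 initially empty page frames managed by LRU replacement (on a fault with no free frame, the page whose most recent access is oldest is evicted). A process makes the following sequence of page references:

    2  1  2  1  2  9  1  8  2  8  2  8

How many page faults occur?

5

2 -> miss, frames (2)
1 -> miss, frames (2 1)
2 -> hit
1 -> hit
2 -> hit
9 -> miss, frames (1 2 9)
1 -> hit
8 -> miss, evict 2, frames (9 1 8)
2 -> miss, evict 9, frames (1 8 2)
8 -> hit
2 -> hit
8 -> hit
Page faults: 5.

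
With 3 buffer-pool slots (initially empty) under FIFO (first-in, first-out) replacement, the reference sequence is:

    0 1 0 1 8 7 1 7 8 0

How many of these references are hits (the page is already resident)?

5

0 → miss, frames [0]
1 → miss, frames [0, 1]
0 → hit
1 → hit
8 → miss, frames [0, 1, 8]
7 → miss, evict 0, frames [1, 8, 7]
1 → hit
7 → hit
8 → hit
0 → miss, evict 1, frames [8, 7, 0]
Hits: 5.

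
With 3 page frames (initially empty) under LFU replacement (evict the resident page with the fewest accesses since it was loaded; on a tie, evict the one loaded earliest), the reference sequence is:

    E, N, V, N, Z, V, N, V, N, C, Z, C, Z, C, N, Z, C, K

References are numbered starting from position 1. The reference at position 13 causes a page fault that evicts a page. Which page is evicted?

pos 1: E -> fault, frames (E)
pos 2: N -> fault, frames (E N)
pos 3: V -> fault, frames (E N V)
pos 4: N -> hit
pos 5: Z -> fault, evict E, frames (N V Z)
pos 6: V -> hit
pos 7: N -> hit
pos 8: V -> hit
pos 9: N -> hit
pos 10: C -> fault, evict Z, frames (N V C)
pos 11: Z -> fault, evict C, frames (N V Z)
pos 12: C -> fault, evict Z, frames (N V C)
pos 13: Z -> fault, evict C, frames (N V Z)
At position 13, page C is evicted.

C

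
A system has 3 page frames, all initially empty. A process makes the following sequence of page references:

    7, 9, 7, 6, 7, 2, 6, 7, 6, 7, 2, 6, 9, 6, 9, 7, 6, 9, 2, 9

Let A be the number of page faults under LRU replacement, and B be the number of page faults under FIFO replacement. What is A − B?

Under LRU: F F . F . F . . . . . . F . . F . . F . → 7 faults.
Under FIFO: F F . F . F . F . . . . F F . . . . F . → 8 faults.
A − B = 7 − 8 = -1.

-1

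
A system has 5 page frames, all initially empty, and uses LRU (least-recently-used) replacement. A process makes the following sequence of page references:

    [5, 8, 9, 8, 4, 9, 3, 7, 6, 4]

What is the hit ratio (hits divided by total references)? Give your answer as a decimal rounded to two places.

0.30

5 → miss, frames {5}
8 → miss, frames {5,8}
9 → miss, frames {5,8,9}
8 → hit
4 → miss, frames {5,9,8,4}
9 → hit
3 → miss, frames {5,8,4,9,3}
7 → miss, evict 5, frames {8,4,9,3,7}
6 → miss, evict 8, frames {4,9,3,7,6}
4 → hit
Hits: 3 of 10 references → 3/10 = 0.3000.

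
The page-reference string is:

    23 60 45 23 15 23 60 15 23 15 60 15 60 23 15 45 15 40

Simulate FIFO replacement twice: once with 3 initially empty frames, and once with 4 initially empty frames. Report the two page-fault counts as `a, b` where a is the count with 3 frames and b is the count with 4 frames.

9, 5

3 frames: F F F . F F F . . . . . . . . F F F → 9 faults.
4 frames: F F F . F . . . . . . . . . . . . F → 5 faults.
5 < 9: adding a frame reduced faults, as is typical.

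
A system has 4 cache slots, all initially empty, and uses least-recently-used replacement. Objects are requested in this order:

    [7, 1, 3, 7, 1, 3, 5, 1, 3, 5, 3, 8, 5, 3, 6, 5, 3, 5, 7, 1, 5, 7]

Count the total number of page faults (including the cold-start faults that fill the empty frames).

7 → miss, frames [7]
1 → miss, frames [7, 1]
3 → miss, frames [7, 1, 3]
7 → hit
1 → hit
3 → hit
5 → miss, frames [7, 1, 3, 5]
1 → hit
3 → hit
5 → hit
3 → hit
8 → miss, evict 7, frames [1, 5, 3, 8]
5 → hit
3 → hit
6 → miss, evict 1, frames [8, 5, 3, 6]
5 → hit
3 → hit
5 → hit
7 → miss, evict 8, frames [6, 3, 5, 7]
1 → miss, evict 6, frames [3, 5, 7, 1]
5 → hit
7 → hit
Page faults: 8.

8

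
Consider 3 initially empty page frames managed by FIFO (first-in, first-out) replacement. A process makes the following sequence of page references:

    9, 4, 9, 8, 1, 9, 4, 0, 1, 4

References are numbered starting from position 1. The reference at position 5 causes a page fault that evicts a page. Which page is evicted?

pos 1: 9 → miss, frames {9}
pos 2: 4 → miss, frames {9,4}
pos 3: 9 → hit
pos 4: 8 → miss, frames {9,4,8}
pos 5: 1 → miss, evict 9, frames {4,8,1}
At position 5, page 9 is evicted.

9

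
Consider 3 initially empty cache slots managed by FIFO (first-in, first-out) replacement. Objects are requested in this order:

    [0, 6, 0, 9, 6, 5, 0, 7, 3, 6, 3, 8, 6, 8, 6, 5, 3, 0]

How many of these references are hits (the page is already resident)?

6

0 -> miss, frames (0)
6 -> miss, frames (0 6)
0 -> hit
9 -> miss, frames (0 6 9)
6 -> hit
5 -> miss, evict 0, frames (6 9 5)
0 -> miss, evict 6, frames (9 5 0)
7 -> miss, evict 9, frames (5 0 7)
3 -> miss, evict 5, frames (0 7 3)
6 -> miss, evict 0, frames (7 3 6)
3 -> hit
8 -> miss, evict 7, frames (3 6 8)
6 -> hit
8 -> hit
6 -> hit
5 -> miss, evict 3, frames (6 8 5)
3 -> miss, evict 6, frames (8 5 3)
0 -> miss, evict 8, frames (5 3 0)
Hits: 6.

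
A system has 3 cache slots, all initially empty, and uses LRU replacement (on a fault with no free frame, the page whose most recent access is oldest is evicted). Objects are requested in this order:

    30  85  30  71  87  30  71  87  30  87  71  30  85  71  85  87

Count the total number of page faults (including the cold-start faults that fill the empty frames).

30 -> fault, frames (30)
85 -> fault, frames (30 85)
30 -> hit
71 -> fault, frames (85 30 71)
87 -> fault, evict 85, frames (30 71 87)
30 -> hit
71 -> hit
87 -> hit
30 -> hit
87 -> hit
71 -> hit
30 -> hit
85 -> fault, evict 87, frames (71 30 85)
71 -> hit
85 -> hit
87 -> fault, evict 30, frames (71 85 87)
Page faults: 6.

6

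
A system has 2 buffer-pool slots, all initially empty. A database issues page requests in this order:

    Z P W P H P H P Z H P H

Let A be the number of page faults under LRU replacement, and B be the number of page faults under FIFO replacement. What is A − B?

Under LRU: F F F . F . . . F F F . → 7 faults.
Under FIFO: F F F . F F . . F F F . → 8 faults.
A − B = 7 − 8 = -1.

-1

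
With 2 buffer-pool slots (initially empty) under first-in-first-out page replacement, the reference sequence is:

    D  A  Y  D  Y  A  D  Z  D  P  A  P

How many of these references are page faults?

9

D -> miss, frames {D}
A -> miss, frames {D,A}
Y -> miss, evict D, frames {A,Y}
D -> miss, evict A, frames {Y,D}
Y -> hit
A -> miss, evict Y, frames {D,A}
D -> hit
Z -> miss, evict D, frames {A,Z}
D -> miss, evict A, frames {Z,D}
P -> miss, evict Z, frames {D,P}
A -> miss, evict D, frames {P,A}
P -> hit
Page faults: 9.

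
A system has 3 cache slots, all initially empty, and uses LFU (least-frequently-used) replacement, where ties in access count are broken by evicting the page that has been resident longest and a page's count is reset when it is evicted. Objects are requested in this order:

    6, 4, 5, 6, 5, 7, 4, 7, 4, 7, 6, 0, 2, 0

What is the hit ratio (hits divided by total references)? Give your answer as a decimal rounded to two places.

6 → miss, frames [6]
4 → miss, frames [6, 4]
5 → miss, frames [6, 4, 5]
6 → hit
5 → hit
7 → miss, evict 4, frames [6, 5, 7]
4 → miss, evict 7, frames [6, 5, 4]
7 → miss, evict 4, frames [6, 5, 7]
4 → miss, evict 7, frames [6, 5, 4]
7 → miss, evict 4, frames [6, 5, 7]
6 → hit
0 → miss, evict 7, frames [6, 5, 0]
2 → miss, evict 0, frames [6, 5, 2]
0 → miss, evict 2, frames [6, 5, 0]
Hits: 3 of 14 references → 3/14 = 0.2143.

0.21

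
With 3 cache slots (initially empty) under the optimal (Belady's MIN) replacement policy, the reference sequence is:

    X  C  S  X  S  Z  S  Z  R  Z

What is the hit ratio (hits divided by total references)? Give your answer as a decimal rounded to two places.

0.50

X -> miss, frames [X]
C -> miss, frames [X, C]
S -> miss, frames [X, C, S]
X -> hit
S -> hit
Z -> miss, evict C, frames [X, S, Z]
S -> hit
Z -> hit
R -> miss, evict S, frames [X, Z, R]
Z -> hit
Hits: 5 of 10 references → 5/10 = 0.5000.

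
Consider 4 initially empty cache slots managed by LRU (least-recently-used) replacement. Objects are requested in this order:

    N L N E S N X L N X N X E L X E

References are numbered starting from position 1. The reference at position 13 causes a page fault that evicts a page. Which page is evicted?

S

pos 1: N -> fault, frames {N}
pos 2: L -> fault, frames {N,L}
pos 3: N -> hit
pos 4: E -> fault, frames {L,N,E}
pos 5: S -> fault, frames {L,N,E,S}
pos 6: N -> hit
pos 7: X -> fault, evict L, frames {E,S,N,X}
pos 8: L -> fault, evict E, frames {S,N,X,L}
pos 9: N -> hit
pos 10: X -> hit
pos 11: N -> hit
pos 12: X -> hit
pos 13: E -> fault, evict S, frames {L,N,X,E}
At position 13, page S is evicted.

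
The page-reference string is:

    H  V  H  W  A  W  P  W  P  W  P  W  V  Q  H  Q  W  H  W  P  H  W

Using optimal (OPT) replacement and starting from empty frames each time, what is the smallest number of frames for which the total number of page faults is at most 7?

4

f=1: 22 faults
f=2: 11 faults
f=3: 8 faults
f=4: 6 faults
f=5: 6 faults
f=6: 6 faults
Smallest f with faults ≤ 7 is 4.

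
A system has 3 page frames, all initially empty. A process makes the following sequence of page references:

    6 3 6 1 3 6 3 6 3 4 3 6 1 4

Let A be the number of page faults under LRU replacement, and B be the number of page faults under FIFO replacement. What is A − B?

Under LRU: F F . F . . . . . F . . F F → 6 faults.
Under FIFO: F F . F . . . . . F . F . . → 5 faults.
A − B = 6 − 5 = 1.

1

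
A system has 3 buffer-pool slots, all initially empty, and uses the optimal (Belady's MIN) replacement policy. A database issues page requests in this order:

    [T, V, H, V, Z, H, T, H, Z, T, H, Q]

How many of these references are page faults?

T: fault, frames [T]
V: fault, frames [T, V]
H: fault, frames [T, V, H]
V: hit
Z: fault, evict V, frames [T, H, Z]
H: hit
T: hit
H: hit
Z: hit
T: hit
H: hit
Q: fault, evict Z, frames [T, H, Q]
Page faults: 5.

5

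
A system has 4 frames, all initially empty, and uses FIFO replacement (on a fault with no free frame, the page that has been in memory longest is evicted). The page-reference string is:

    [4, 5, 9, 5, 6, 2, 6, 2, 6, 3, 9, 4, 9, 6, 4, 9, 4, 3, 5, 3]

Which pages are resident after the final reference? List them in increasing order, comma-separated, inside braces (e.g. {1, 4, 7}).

{3, 5, 6, 9}

4 -> miss, frames (4)
5 -> miss, frames (4 5)
9 -> miss, frames (4 5 9)
5 -> hit
6 -> miss, frames (4 5 9 6)
2 -> miss, evict 4, frames (5 9 6 2)
6 -> hit
2 -> hit
6 -> hit
3 -> miss, evict 5, frames (9 6 2 3)
9 -> hit
4 -> miss, evict 9, frames (6 2 3 4)
9 -> miss, evict 6, frames (2 3 4 9)
6 -> miss, evict 2, frames (3 4 9 6)
4 -> hit
9 -> hit
4 -> hit
3 -> hit
5 -> miss, evict 3, frames (4 9 6 5)
3 -> miss, evict 4, frames (9 6 5 3)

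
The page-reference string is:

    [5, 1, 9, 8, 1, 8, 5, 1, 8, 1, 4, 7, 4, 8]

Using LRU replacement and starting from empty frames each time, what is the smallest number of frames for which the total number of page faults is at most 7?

f=1: 14 faults
f=2: 11 faults
f=3: 8 faults
f=4: 6 faults
f=5: 6 faults
f=6: 6 faults
Smallest f with faults ≤ 7 is 4.

4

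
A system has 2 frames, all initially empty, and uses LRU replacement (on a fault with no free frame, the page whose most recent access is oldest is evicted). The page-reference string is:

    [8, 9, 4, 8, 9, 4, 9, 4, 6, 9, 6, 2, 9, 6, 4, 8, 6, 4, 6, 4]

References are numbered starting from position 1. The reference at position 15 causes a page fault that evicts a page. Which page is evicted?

pos 1: 8: miss, frames [8]
pos 2: 9: miss, frames [8, 9]
pos 3: 4: miss, evict 8, frames [9, 4]
pos 4: 8: miss, evict 9, frames [4, 8]
pos 5: 9: miss, evict 4, frames [8, 9]
pos 6: 4: miss, evict 8, frames [9, 4]
pos 7: 9: hit
pos 8: 4: hit
pos 9: 6: miss, evict 9, frames [4, 6]
pos 10: 9: miss, evict 4, frames [6, 9]
pos 11: 6: hit
pos 12: 2: miss, evict 9, frames [6, 2]
pos 13: 9: miss, evict 6, frames [2, 9]
pos 14: 6: miss, evict 2, frames [9, 6]
pos 15: 4: miss, evict 9, frames [6, 4]
At position 15, page 9 is evicted.

9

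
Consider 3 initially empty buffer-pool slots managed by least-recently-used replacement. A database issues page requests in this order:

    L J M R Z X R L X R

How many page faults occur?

7

L -> fault, frames [L]
J -> fault, frames [L, J]
M -> fault, frames [L, J, M]
R -> fault, evict L, frames [J, M, R]
Z -> fault, evict J, frames [M, R, Z]
X -> fault, evict M, frames [R, Z, X]
R -> hit
L -> fault, evict Z, frames [X, R, L]
X -> hit
R -> hit
Page faults: 7.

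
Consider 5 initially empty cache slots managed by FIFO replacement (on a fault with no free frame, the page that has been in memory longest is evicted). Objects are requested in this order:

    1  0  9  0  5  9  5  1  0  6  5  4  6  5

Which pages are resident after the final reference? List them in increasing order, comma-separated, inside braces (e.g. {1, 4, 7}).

{0, 4, 5, 6, 9}

1: miss, frames [1]
0: miss, frames [1, 0]
9: miss, frames [1, 0, 9]
0: hit
5: miss, frames [1, 0, 9, 5]
9: hit
5: hit
1: hit
0: hit
6: miss, frames [1, 0, 9, 5, 6]
5: hit
4: miss, evict 1, frames [0, 9, 5, 6, 4]
6: hit
5: hit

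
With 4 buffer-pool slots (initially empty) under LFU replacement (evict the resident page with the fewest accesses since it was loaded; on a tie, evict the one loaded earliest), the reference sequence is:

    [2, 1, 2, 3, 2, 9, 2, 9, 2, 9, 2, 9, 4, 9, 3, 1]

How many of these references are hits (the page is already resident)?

2: miss, frames [2]
1: miss, frames [2, 1]
2: hit
3: miss, frames [2, 1, 3]
2: hit
9: miss, frames [2, 1, 3, 9]
2: hit
9: hit
2: hit
9: hit
2: hit
9: hit
4: miss, evict 1, frames [2, 3, 9, 4]
9: hit
3: hit
1: miss, evict 4, frames [2, 3, 9, 1]
Hits: 10.

10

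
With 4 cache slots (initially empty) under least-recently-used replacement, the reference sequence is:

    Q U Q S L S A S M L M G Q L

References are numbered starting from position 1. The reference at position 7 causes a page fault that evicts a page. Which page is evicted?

U

pos 1: Q: miss, frames {Q}
pos 2: U: miss, frames {Q,U}
pos 3: Q: hit
pos 4: S: miss, frames {U,Q,S}
pos 5: L: miss, frames {U,Q,S,L}
pos 6: S: hit
pos 7: A: miss, evict U, frames {Q,L,S,A}
At position 7, page U is evicted.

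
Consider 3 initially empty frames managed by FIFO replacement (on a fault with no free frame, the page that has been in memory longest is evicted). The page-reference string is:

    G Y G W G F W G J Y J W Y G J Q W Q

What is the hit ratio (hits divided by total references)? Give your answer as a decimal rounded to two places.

G -> fault, frames [G]
Y -> fault, frames [G, Y]
G -> hit
W -> fault, frames [G, Y, W]
G -> hit
F -> fault, evict G, frames [Y, W, F]
W -> hit
G -> fault, evict Y, frames [W, F, G]
J -> fault, evict W, frames [F, G, J]
Y -> fault, evict F, frames [G, J, Y]
J -> hit
W -> fault, evict G, frames [J, Y, W]
Y -> hit
G -> fault, evict J, frames [Y, W, G]
J -> fault, evict Y, frames [W, G, J]
Q -> fault, evict W, frames [G, J, Q]
W -> fault, evict G, frames [J, Q, W]
Q -> hit
Hits: 6 of 18 references → 6/18 = 0.3333.

0.33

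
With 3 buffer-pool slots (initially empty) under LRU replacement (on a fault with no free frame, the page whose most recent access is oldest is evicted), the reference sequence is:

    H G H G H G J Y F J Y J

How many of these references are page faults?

H → fault, frames (H)
G → fault, frames (H G)
H → hit
G → hit
H → hit
G → hit
J → fault, frames (H G J)
Y → fault, evict H, frames (G J Y)
F → fault, evict G, frames (J Y F)
J → hit
Y → hit
J → hit
Page faults: 5.

5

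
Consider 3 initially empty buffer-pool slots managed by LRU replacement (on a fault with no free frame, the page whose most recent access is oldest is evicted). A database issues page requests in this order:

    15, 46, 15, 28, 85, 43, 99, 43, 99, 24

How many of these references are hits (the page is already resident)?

15 → miss, frames {15}
46 → miss, frames {15,46}
15 → hit
28 → miss, frames {46,15,28}
85 → miss, evict 46, frames {15,28,85}
43 → miss, evict 15, frames {28,85,43}
99 → miss, evict 28, frames {85,43,99}
43 → hit
99 → hit
24 → miss, evict 85, frames {43,99,24}
Hits: 3.

3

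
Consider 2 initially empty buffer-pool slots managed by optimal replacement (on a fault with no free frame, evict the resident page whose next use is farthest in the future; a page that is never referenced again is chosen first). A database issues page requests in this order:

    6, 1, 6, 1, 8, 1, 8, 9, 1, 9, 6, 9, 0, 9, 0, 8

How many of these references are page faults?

6: fault, frames {6}
1: fault, frames {6,1}
6: hit
1: hit
8: fault, evict 6, frames {1,8}
1: hit
8: hit
9: fault, evict 8, frames {1,9}
1: hit
9: hit
6: fault, evict 1, frames {9,6}
9: hit
0: fault, evict 6, frames {9,0}
9: hit
0: hit
8: fault, evict 0, frames {9,8}
Page faults: 7.

7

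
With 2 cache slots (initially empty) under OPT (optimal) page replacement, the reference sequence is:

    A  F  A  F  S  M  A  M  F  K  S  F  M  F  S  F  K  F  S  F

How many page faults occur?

A: fault, frames {A}
F: fault, frames {A,F}
A: hit
F: hit
S: fault, evict F, frames {A,S}
M: fault, evict S, frames {A,M}
A: hit
M: hit
F: fault, evict A, frames {M,F}
K: fault, evict M, frames {F,K}
S: fault, evict K, frames {F,S}
F: hit
M: fault, evict S, frames {F,M}
F: hit
S: fault, evict M, frames {F,S}
F: hit
K: fault, evict S, frames {F,K}
F: hit
S: fault, evict K, frames {F,S}
F: hit
Page faults: 11.

11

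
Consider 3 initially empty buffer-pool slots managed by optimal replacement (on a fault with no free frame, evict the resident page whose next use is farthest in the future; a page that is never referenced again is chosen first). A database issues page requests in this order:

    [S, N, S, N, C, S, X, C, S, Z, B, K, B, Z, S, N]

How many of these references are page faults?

9

S: fault, frames [S]
N: fault, frames [S, N]
S: hit
N: hit
C: fault, frames [S, N, C]
S: hit
X: fault, evict N, frames [S, C, X]
C: hit
S: hit
Z: fault, evict X, frames [S, C, Z]
B: fault, evict C, frames [S, Z, B]
K: fault, evict S, frames [Z, B, K]
B: hit
Z: hit
S: fault, evict K, frames [Z, B, S]
N: fault, evict S, frames [Z, B, N]
Page faults: 9.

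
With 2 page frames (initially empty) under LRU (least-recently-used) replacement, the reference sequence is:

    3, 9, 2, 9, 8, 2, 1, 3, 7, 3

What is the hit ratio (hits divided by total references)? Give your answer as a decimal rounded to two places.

3 → miss, frames [3]
9 → miss, frames [3, 9]
2 → miss, evict 3, frames [9, 2]
9 → hit
8 → miss, evict 2, frames [9, 8]
2 → miss, evict 9, frames [8, 2]
1 → miss, evict 8, frames [2, 1]
3 → miss, evict 2, frames [1, 3]
7 → miss, evict 1, frames [3, 7]
3 → hit
Hits: 2 of 10 references → 2/10 = 0.2000.

0.20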